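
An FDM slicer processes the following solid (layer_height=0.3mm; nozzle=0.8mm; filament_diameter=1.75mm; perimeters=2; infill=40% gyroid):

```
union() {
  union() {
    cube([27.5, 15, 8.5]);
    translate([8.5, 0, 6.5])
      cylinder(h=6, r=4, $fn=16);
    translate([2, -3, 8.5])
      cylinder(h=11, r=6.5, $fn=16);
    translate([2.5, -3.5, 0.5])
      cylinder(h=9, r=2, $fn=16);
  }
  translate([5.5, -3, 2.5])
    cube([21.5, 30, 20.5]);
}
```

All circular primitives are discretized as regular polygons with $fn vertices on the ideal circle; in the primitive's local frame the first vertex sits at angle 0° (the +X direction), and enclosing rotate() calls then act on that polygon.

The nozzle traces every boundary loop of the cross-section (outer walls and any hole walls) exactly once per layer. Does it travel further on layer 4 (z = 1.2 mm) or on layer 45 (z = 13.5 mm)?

Layer 4 (z = 1.2): the cube is present — its section is the full 27.5×15 rectangle (perimeter 85.00 mm); the cylinder at (8.5, 0) does not reach this height (z outside [6.5, 12.5]); the cylinder at (2, -3) is not intersected at this z (z outside [8.5, 19.5]); the r=2 cylinder at (2.5, -3.5) contributes a regular 16-gon of circumradius 2 (perimeter = 2·16·2.000·sin(180°/16) = 12.49 mm); Taking the union: the 2 present regions are separate (no shared area or edge), so areas and boundary lengths simply add and each stays a separate island — boundary = 97.49 mm; the cube at (5.5, -3) does not reach this height (z outside [2.5, 23]); Combining (union): only that combined region is present, so the union is just that shape — boundary = 97.49 mm. So its perimeter = 97.49 mm. Layer 45 (z = 13.5): the cube is not intersected at this z (z outside [0, 8.5]); the cylinder at (8.5, 0) does not reach this height (z outside [6.5, 12.5]); the cylinder at (2, -3): section is a regular 16-gon, circumradius r=6.5 (perimeter = 2·16·6.500·sin(180°/16) = 40.58 mm); the cylinder at (2.5, -3.5) does not reach this height (z outside [0.5, 9.5]); Merging all regions: only the r=6.5 cylinder at (2, -3) is present, so the union is just that shape — boundary = 40.58 mm; the cube at (5.5, -3) is present — its section is the full 21.5×30 rectangle (perimeter 103.00 mm); Combining (union): the regions partially overlap (shared area 11.05 mm²), so the edge portions inside another operand are dropped and the merged outline is re-measured after clipping — boundary = 128.86 mm. So its perimeter = 128.86 mm. Layer 45 is larger (128.86 vs 97.49 mm).

layer 45 (z = 13.5 mm)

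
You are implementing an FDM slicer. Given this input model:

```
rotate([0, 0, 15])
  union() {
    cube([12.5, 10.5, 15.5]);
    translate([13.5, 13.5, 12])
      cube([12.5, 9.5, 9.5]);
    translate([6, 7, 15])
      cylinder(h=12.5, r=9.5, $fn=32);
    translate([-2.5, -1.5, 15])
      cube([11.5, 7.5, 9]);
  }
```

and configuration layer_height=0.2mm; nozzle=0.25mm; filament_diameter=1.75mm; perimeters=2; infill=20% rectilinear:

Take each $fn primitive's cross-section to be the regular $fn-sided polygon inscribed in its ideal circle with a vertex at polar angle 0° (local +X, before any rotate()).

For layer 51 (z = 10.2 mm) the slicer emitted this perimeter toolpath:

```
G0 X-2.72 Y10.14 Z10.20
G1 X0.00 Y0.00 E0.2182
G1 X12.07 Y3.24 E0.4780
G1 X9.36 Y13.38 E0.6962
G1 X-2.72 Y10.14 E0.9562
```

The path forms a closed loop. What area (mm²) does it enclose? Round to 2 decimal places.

Apply the shoelace formula to the sequence of (X, Y) vertices; enclosed area = 131.24 mm².

131.24 mm²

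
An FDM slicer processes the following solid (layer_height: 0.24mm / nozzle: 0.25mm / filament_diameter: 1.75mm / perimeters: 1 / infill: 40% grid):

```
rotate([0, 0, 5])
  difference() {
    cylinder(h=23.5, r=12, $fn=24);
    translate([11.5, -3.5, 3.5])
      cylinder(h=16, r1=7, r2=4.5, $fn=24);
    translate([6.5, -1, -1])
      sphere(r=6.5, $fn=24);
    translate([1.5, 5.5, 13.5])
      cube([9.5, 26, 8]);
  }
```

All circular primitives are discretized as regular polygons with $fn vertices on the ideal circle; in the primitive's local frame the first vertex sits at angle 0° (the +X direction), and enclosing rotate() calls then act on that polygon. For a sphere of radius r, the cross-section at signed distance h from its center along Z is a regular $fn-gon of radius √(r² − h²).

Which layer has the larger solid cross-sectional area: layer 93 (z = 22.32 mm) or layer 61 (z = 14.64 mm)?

layer 93 (z = 22.32 mm)

Layer 93 (z = 22.32): the r=12 cylinder contributes a regular 24-gon of circumradius 12 (area = (24/2)·12.000²·sin(360°/24) = 447.24 mm²); the cone at (11.5, -3.5) does not reach this height (z outside [3.5, 19.5]); the sphere at (6.5, -1) is absent (|z−center|=23.320 > r=6.5); the cube at (1.5, 5.5) does not reach this height (z outside [13.5, 21.5]); Taking the first minus the rest: none of the subtracted shapes is present at this height, so the r=12 cylinder is unchanged — area = 447.24 mm²; (whole slice rotated 5° about Z — lengths, areas and connectivity unchanged). So its area = 447.24 mm². Layer 61 (z = 14.64): the r=12 cylinder gives a regular 24-gon of circumradius 12 (constant along its height) (area = (24/2)·12.000²·sin(360°/24) = 447.24 mm²); the cone at (11.5, -3.5): at t=0.696 of its height the radius interpolates to r₁+(r₂−r₁)t = 5.259, giving a regular 24-gon of that circumradius (area = (24/2)·5.259²·sin(360°/24) = 85.91 mm²); the sphere at (6.5, -1) is absent (|z−center|=15.640 > r=6.5); the 9.5×26 cube at (1.5, 5.5) contributes its full rectangle (area 247.00 mm²); Subtracting the remaining from the first: starting from the r=12 cylinder (447.24 mm²), the cone at (11.5, -3.5) partially overlaps it — only the 38.01 mm² overlap (of its 85.91 mm²) is removed, clipping the outline; the 9.5×26 cube at (1.5, 5.5) partially overlaps it — only the 39.01 mm² overlap (of its 247.00 mm²) is removed, clipping the outline — area = 370.22 mm²; (whole slice rotated 5° about Z — lengths, areas and connectivity unchanged). So its area = 370.22 mm². Layer 93 is larger (447.24 vs 370.22 mm²).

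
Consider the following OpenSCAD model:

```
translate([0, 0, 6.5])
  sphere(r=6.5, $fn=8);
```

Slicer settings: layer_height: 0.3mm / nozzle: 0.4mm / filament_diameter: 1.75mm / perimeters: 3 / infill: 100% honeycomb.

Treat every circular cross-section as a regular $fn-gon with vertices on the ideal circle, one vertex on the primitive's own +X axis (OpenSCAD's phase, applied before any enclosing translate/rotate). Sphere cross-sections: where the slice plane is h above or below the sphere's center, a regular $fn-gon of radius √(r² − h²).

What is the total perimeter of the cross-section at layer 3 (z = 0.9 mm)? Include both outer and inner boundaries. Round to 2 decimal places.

At z = 0.9 mm: the r=6.5 sphere slices to a regular 8-gon of circumradius 3.300 (√(r²−h²) with h=5.6 from center) (perimeter = 2·8·3.300·sin(180°/8) = 20.21 mm). Overall, the cross-section is a single solid region. Total boundary length (outer) = 20.21 mm.

20.21 mm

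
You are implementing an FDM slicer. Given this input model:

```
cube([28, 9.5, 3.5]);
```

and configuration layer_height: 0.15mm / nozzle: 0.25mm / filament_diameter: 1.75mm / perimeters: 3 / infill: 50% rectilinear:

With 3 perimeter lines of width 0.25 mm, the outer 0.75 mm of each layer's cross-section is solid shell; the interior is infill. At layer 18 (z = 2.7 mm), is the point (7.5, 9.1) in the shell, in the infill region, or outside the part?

At z = 2.7 mm: the cube (footprint 28×9.5) is included at this height. Overall, the cross-section is a single solid region. The nearest boundary edge runs (28.00, 9.50)→(0.00, 9.50); distance from the point to it = 0.40 mm. The point is inside the cross-section, 0.40 mm from the nearest boundary — within the 0.75 mm shell band (3 × 0.25).

shell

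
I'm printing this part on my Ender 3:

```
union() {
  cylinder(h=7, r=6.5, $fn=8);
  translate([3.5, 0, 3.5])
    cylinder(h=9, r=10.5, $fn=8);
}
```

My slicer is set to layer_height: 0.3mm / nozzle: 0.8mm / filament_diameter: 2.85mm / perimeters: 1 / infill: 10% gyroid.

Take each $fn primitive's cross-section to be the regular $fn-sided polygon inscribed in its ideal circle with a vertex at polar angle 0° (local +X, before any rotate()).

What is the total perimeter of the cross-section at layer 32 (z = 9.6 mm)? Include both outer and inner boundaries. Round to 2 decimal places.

64.29 mm

At z = 9.6 mm: the cylinder does not reach this height (z outside [0, 7]); the r=10.5 cylinder at (3.5, 0) contributes a regular 8-gon of circumradius 10.5 (perimeter = 2·8·10.500·sin(180°/8) = 64.29 mm); Taking the union: only the r=10.5 cylinder at (3.5, 0) is present, so the union is just that shape — boundary = 64.29 mm. Overall, the cross-section is a single solid region. Total boundary length (outer) = 64.29 mm.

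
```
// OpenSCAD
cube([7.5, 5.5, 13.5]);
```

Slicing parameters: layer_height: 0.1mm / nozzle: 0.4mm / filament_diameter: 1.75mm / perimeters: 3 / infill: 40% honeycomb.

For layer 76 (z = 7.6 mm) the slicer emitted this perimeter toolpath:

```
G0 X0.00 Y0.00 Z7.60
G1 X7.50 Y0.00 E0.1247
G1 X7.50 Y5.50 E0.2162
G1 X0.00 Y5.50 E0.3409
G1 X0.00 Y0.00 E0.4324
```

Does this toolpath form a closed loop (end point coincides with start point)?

yes

Start point (G0): (0.00, 0.00). End point (last G1): the path returns to the start — closed.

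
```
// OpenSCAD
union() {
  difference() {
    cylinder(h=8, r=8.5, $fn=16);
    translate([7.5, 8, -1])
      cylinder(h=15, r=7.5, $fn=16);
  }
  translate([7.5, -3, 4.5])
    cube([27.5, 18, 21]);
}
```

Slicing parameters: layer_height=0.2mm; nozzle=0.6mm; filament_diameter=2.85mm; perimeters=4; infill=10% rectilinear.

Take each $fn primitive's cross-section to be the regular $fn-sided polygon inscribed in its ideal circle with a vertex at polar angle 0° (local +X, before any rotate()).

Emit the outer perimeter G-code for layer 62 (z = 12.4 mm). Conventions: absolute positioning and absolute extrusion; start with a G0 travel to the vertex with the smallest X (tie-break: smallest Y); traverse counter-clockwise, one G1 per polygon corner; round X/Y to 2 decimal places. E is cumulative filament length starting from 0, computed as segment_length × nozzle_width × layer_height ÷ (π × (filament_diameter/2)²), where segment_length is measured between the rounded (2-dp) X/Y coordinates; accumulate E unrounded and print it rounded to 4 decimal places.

G0 X7.50 Y-3.00 Z12.40
G1 X35.00 Y-3.00 E0.5173
G1 X35.00 Y15.00 E0.8559
G1 X7.50 Y15.00 E1.3732
G1 X7.50 Y-3.00 E1.7118

At z = 12.4 mm: the cylinder is absent (z outside [0, 8]); the r=7.5 cylinder at (7.5, 8) gives a regular 16-gon of circumradius 7.5 (constant along its height); After the difference (first − rest): the first operand is absent here, so nothing remains; the 27.5×18 cube at (7.5, -3) contributes its full rectangle; Combining (union): only the 27.5×18 cube at (7.5, -3) is present, so the union is just that shape — 1 connected region. The outline is a single polygon with 4 vertices. Extrusion per mm of travel: 0.6 × 0.2 / (π × 1.425²) = 0.018811. Accumulating E over each segment gives final E = 1.7118.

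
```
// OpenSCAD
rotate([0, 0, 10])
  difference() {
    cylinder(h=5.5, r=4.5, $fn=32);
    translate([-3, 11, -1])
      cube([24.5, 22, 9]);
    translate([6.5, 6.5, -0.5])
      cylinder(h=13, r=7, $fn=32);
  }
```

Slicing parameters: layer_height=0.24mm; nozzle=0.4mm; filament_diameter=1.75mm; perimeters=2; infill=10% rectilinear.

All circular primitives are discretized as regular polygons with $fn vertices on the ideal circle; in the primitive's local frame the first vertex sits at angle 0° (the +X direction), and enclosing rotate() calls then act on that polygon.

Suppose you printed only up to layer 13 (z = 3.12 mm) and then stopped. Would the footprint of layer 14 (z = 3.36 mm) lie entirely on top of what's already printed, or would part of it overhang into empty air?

entirely on top

Compare the two slices. At z = 3.12: the r=4.5 cylinder contributes a regular 32-gon of circumradius 4.5 (area = (32/2)·4.500²·sin(360°/32) = 63.21 mm²); the 24.5×22 cube at (-3, 11) contributes its full rectangle (area 539.00 mm²); the cylinder at (6.5, 6.5): section is a regular 32-gon, circumradius r=7 (area = (32/2)·7.000²·sin(360°/32) = 152.95 mm²); Taking the first minus the rest: starting from the r=4.5 cylinder (63.21 mm²), the 24.5×22 cube at (-3, 11) misses the remaining region (no effect); the r=7 cylinder at (6.5, 6.5) partially overlaps it — only the 10.26 mm² overlap (of its 152.95 mm²) is removed, clipping the outline — area = 52.95 mm²; (rotated 10° about Z; rotation is an isometry so areas/perimeters/island counts are preserved). At z = 3.36: the r=4.5 cylinder contributes a regular 32-gon of circumradius 4.5 (area = (32/2)·4.500²·sin(360°/32) = 63.21 mm²); the cube at (-3, 11) is present — its section is the full 24.5×22 rectangle (area 539.00 mm²); the r=7 cylinder at (6.5, 6.5) gives a regular 32-gon of circumradius 7 (constant along its height) (area = (32/2)·7.000²·sin(360°/32) = 152.95 mm²); After the difference (first − rest): starting from the r=4.5 cylinder (63.21 mm²), the 24.5×22 cube at (-3, 11) misses the remaining region (no effect); the r=7 cylinder at (6.5, 6.5) partially overlaps it — only the 10.26 mm² overlap (of its 152.95 mm²) is removed, clipping the outline — area = 52.95 mm²; (whole slice rotated 10° about Z — lengths, areas and connectivity unchanged). Checking containment: the cross-section at z = 3.36 is a subset of the cross-section at z = 3.12.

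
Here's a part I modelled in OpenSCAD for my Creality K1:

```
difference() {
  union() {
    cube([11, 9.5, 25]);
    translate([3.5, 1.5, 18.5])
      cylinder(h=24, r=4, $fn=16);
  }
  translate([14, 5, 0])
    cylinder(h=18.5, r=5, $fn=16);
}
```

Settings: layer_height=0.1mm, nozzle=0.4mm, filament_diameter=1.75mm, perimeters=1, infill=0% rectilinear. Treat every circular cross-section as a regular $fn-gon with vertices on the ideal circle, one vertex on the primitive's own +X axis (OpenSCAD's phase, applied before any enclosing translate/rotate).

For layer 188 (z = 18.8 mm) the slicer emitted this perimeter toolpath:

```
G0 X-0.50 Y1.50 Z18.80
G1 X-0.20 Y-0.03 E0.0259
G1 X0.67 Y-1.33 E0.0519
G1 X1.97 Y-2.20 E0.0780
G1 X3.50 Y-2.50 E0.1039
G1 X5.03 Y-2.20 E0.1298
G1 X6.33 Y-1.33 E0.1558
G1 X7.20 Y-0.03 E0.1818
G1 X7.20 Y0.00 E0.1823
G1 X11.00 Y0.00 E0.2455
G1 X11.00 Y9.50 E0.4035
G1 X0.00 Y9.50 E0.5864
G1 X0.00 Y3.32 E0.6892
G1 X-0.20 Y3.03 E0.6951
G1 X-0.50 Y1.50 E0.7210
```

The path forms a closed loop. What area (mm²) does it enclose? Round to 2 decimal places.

118.56 mm²

Apply the shoelace formula to the sequence of (X, Y) vertices; enclosed area = 118.56 mm².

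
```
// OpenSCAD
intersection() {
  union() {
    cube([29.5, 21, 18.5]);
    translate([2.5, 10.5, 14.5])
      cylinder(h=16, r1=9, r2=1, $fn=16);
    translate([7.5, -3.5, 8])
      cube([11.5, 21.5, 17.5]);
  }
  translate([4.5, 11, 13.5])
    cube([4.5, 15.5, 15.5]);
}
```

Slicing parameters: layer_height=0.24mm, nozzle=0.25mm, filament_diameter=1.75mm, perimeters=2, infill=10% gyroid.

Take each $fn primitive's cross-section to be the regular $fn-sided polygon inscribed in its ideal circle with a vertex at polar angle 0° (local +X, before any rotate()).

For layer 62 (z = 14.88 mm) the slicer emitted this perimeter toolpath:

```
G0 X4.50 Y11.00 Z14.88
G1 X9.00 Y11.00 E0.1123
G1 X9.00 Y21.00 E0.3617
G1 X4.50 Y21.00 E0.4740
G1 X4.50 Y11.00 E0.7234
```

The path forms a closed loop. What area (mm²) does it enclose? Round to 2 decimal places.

45.00 mm²

Apply the shoelace formula to the sequence of (X, Y) vertices; enclosed area = 45.00 mm².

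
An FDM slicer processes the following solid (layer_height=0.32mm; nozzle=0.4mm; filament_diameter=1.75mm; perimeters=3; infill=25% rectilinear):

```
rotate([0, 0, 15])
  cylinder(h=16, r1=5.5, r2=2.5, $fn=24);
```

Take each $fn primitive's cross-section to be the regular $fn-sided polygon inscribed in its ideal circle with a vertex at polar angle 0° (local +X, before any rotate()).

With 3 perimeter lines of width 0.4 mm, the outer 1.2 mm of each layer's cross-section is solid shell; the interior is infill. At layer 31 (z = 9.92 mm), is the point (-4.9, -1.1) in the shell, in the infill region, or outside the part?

At z = 9.92 mm: the cone: at t=0.620 of its height the radius interpolates to r₁+(r₂−r₁)t = 3.640, giving a regular 24-gon of that circumradius; (rotated 15° about Z; rotation is an isometry so areas/perimeters/island counts are preserved). Overall, the cross-section is a single solid region. Undo the 15° rotation: the query point maps to (-5.018, 0.206) in the un-rotated model frame. The nearest boundary edge runs (-3.52, 0.94)→(-3.64, 0.00); distance from the point to it = 1.39 mm. The point is not inside any of the regions above, so it lies outside the cross-section (1.39 mm from the nearest boundary).

outside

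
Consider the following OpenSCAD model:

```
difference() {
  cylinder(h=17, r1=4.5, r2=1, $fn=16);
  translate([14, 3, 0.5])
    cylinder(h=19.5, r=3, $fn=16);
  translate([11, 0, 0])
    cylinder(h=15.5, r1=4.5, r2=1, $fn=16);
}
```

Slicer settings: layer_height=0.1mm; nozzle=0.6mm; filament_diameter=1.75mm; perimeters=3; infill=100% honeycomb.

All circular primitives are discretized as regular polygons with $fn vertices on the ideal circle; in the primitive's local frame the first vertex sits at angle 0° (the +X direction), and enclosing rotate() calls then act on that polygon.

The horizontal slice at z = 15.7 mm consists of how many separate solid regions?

At z = 15.7 mm: the cone (r1=4.5→r2=1) has section circumradius 1.268 here — a regular 16-gon; the r=3 cylinder at (14, 3) contributes a regular 16-gon of circumradius 3; the cone at (11, 0) is not intersected at this z (z outside [0, 15.5]); After the difference (first − rest): starting from the cone, the r=3 cylinder at (14, 3) misses the remaining region (no effect) — 1 connected region. The result has 1 disconnected region.

1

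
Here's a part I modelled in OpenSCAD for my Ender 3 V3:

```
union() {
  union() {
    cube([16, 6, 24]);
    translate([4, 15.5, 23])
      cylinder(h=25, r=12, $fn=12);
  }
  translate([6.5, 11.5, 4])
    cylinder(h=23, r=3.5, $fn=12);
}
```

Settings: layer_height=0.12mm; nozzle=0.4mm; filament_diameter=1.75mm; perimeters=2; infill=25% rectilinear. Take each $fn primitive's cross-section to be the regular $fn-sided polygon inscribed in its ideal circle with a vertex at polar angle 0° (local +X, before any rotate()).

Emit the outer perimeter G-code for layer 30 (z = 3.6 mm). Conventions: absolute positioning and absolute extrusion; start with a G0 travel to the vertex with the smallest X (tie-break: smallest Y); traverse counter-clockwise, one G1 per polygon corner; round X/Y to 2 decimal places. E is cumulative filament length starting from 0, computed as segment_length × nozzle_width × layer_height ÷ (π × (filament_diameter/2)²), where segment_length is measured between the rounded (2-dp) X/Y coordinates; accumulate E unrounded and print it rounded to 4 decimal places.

G0 X0.00 Y0.00 Z3.60
G1 X16.00 Y0.00 E0.3193
G1 X16.00 Y6.00 E0.4390
G1 X0.00 Y6.00 E0.7583
G1 X0.00 Y0.00 E0.8781

At z = 3.6 mm: the cube is present — its section is the full 16×6 rectangle; the cylinder at (4, 15.5) is absent (z outside [23, 48]); Merging all regions: only the 16×6 cube is present, so the union is just that shape — 1 connected region; the cylinder at (6.5, 11.5) is not intersected at this z (z outside [4, 27]); Merging all regions: only that combined region is present, so the union is just that shape — 1 connected region. The outline is a single polygon with 4 vertices. Extrusion per mm of travel: 0.4 × 0.12 / (π × 0.875²) = 0.019956. Accumulating E over each segment gives final E = 0.8781.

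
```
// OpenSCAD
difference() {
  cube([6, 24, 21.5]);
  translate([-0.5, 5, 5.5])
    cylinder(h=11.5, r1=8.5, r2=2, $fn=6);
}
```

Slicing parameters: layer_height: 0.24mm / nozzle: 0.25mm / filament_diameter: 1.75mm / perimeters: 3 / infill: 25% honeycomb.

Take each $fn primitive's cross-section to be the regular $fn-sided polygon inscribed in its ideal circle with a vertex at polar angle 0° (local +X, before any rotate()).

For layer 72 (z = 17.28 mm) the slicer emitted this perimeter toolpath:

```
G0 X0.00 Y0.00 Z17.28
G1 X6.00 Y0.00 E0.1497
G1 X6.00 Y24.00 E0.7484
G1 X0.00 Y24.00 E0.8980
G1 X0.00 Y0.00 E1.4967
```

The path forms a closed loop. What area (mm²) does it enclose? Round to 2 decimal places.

144.00 mm²

Apply the shoelace formula to the sequence of (X, Y) vertices; enclosed area = 144.00 mm².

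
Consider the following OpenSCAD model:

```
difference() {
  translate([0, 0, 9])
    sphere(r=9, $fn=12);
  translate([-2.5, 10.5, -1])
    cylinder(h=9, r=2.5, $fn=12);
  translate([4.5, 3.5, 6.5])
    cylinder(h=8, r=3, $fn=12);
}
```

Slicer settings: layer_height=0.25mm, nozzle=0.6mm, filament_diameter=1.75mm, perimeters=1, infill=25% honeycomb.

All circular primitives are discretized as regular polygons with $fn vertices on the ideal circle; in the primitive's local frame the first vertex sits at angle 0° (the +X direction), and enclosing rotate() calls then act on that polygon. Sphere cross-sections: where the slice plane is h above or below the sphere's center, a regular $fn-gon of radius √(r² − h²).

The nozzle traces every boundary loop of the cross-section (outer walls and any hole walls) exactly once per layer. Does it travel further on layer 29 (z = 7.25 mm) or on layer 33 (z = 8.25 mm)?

Layer 29 (z = 7.25): the r=9 sphere slices to a regular 12-gon of circumradius 8.828 (√(r²−h²) with h=1.75 from center) (perimeter = 2·12·8.828·sin(180°/12) = 54.84 mm); the r=2.5 cylinder at (-2.5, 10.5) gives a regular 12-gon of circumradius 2.5 (constant along its height) (perimeter = 2·12·2.500·sin(180°/12) = 15.53 mm); the r=3 cylinder at (4.5, 3.5) contributes a regular 12-gon of circumradius 3 (perimeter = 2·12·3.000·sin(180°/12) = 18.63 mm); Subtracting the remaining from the first: starting from the r=9 sphere, the r=2.5 cylinder at (-2.5, 10.5) partially overlaps it — only the 0.24 mm² overlap (of its 18.75 mm²) is removed, clipping the outline; the r=3 cylinder at (4.5, 3.5) partially overlaps it — only the 26.96 mm² overlap (of its 27.00 mm²) is removed, clipping the outline — boundary = 70.25 mm. So its perimeter = 70.25 mm. Layer 33 (z = 8.25): the sphere: section is a regular 12-gon, circumradius = √(r²−h²) = √(9²−0.75²) = 8.969 (perimeter = 2·12·8.969·sin(180°/12) = 55.71 mm); the cylinder at (-2.5, 10.5) is not intersected at this z (z outside [-1, 8]); the r=3 cylinder at (4.5, 3.5) contributes a regular 12-gon of circumradius 3 (perimeter = 2·12·3.000·sin(180°/12) = 18.63 mm); Taking the first minus the rest: starting from the r=9 sphere, the r=3 cylinder at (4.5, 3.5) lies wholly inside it (removes its full 27.00 mm² and its 18.63 mm outline becomes a hole wall) — boundary (outer + 1 inner loop) = 74.35 mm. So its perimeter = 74.35 mm. Layer 33 is larger (74.35 vs 70.25 mm).

layer 33 (z = 8.25 mm)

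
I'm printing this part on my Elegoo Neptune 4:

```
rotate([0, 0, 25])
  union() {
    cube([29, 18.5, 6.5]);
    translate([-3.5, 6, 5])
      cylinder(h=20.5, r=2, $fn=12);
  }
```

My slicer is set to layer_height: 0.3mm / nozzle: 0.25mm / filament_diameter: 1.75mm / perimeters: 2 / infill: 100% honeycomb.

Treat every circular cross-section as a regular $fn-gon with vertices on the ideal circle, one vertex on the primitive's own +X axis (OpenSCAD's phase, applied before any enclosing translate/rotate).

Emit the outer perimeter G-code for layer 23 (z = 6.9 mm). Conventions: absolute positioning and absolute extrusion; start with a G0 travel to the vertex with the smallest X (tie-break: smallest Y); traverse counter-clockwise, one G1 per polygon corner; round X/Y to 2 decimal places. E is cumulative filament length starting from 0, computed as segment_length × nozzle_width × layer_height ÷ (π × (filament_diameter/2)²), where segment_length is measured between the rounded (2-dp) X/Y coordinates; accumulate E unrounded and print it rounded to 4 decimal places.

G0 X-7.70 Y4.13 Z6.90
G1 X-7.52 Y3.11 E0.0323
G1 X-6.85 Y2.32 E0.0646
G1 X-5.88 Y1.97 E0.0968
G1 X-4.86 Y2.15 E0.1290
G1 X-4.07 Y2.81 E0.1611
G1 X-3.72 Y3.78 E0.1933
G1 X-3.90 Y4.80 E0.2256
G1 X-4.56 Y5.60 E0.2579
G1 X-5.53 Y5.95 E0.2901
G1 X-6.55 Y5.77 E0.3224
G1 X-7.35 Y5.11 E0.3547
G1 X-7.70 Y4.13 E0.3872

At z = 6.9 mm: the cube does not reach this height (z outside [0, 6.5]); the r=2 cylinder at (-3.5, 6) gives a regular 12-gon of circumradius 2 (constant along its height); Merging all regions: only the r=2 cylinder at (-3.5, 6) is present, so the union is just that shape — 1 connected region; (whole slice rotated 25° about Z — lengths, areas and connectivity unchanged). The outline is a single polygon with 12 vertices. Extrusion per mm of travel: 0.25 × 0.3 / (π × 0.875²) = 0.031181. Accumulating E over each segment gives final E = 0.3872.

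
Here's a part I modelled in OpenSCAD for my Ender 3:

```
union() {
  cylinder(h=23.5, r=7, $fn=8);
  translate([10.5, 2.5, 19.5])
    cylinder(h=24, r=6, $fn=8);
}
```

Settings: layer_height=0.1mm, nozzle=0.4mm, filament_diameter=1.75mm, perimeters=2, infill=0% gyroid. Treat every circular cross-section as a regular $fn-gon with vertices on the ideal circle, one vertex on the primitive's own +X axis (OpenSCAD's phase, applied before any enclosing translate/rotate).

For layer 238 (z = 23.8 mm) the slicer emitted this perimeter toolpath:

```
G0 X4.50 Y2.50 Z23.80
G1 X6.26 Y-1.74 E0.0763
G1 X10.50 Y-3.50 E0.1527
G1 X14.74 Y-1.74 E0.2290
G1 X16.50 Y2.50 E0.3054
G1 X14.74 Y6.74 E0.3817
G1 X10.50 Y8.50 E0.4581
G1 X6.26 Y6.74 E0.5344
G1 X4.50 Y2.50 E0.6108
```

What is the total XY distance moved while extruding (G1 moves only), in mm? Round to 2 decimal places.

Sum the Euclidean lengths of each G1 segment: total = 36.73 mm.

36.73 mm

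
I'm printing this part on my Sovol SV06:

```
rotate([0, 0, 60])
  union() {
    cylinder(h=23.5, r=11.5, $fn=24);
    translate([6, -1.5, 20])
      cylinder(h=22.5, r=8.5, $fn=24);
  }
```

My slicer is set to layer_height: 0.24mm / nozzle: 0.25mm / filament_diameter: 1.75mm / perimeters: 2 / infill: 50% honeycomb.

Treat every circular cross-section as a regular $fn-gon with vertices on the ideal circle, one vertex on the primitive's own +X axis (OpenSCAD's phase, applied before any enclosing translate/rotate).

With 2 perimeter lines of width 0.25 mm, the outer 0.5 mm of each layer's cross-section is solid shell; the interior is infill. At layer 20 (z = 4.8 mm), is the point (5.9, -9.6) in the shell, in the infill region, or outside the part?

shell

At z = 4.8 mm: the r=11.5 cylinder contributes a regular 24-gon of circumradius 11.5; the cylinder at (6, -1.5) is absent (z outside [20, 42.5]); Combining (union): only the r=11.5 cylinder is present, so the union is just that shape — 1 connected region; (whole slice rotated 60° about Z — lengths, areas and connectivity unchanged). Overall, the cross-section is a single solid region. Undo the 60° rotation: the query point maps to (-5.364, -9.910) in the un-rotated model frame. The nearest boundary edge runs (-5.75, -9.96)→(-2.98, -11.11); distance from the point to it = 0.19 mm. The point is inside the cross-section, 0.19 mm from the nearest boundary — within the 0.5 mm shell band (2 × 0.25).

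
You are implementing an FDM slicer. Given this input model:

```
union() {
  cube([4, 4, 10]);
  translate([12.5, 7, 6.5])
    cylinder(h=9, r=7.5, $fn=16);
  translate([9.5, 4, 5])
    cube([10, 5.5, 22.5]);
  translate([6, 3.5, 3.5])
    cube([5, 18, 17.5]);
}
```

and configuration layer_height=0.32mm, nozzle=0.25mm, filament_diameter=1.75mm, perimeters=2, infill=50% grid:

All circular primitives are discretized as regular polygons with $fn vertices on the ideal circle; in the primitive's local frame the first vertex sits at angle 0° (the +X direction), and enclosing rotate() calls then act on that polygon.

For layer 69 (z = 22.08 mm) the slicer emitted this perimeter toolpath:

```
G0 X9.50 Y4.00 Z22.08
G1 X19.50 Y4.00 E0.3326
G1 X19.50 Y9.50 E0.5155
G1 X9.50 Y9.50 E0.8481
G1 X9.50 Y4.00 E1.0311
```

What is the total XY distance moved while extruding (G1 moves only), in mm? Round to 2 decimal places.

31.00 mm

Sum the Euclidean lengths of each G1 segment: total = 31.00 mm.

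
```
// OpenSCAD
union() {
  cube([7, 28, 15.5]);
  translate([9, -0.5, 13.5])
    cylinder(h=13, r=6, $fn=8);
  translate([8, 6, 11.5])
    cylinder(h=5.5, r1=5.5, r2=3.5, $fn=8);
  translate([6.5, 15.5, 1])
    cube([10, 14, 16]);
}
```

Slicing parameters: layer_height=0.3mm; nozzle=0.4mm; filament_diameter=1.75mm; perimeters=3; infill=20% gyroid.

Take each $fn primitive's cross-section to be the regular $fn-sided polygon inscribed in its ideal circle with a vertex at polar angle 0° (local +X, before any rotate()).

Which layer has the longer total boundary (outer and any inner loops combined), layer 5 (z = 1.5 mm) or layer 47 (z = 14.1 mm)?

layer 47 (z = 14.1 mm)

Layer 5 (z = 1.5): the 7×28 cube contributes its full rectangle (perimeter 70.00 mm); the cylinder at (9, -0.5) is absent (z outside [13.5, 26.5]); the cone at (8, 6) is absent (z outside [11.5, 17]); the cube at (6.5, 15.5) (footprint 10×14) is included at this height (perimeter 48.00 mm); Combining (union): the regions partially overlap (shared area 6.25 mm²), so the edge portions inside another operand are dropped and the merged outline is re-measured after clipping — boundary = 92.00 mm. So its perimeter = 92.00 mm. Layer 47 (z = 14.1): the cube (footprint 7×28) is included at this height (perimeter 70.00 mm); the r=6 cylinder at (9, -0.5) contributes a regular 8-gon of circumradius 6 (perimeter = 2·8·6.000·sin(180°/8) = 36.74 mm); the cone at (8, 6): at t=0.473 of its height the radius interpolates to r₁+(r₂−r₁)t = 4.555, giving a regular 8-gon of that circumradius (perimeter = 2·8·4.555·sin(180°/8) = 27.89 mm); the cube at (6.5, 15.5) (footprint 10×14) is included at this height (perimeter 48.00 mm); Taking the union: the regions partially overlap (shared area 52.71 mm²), so the edge portions inside another operand are dropped and the merged outline is re-measured after clipping — boundary = 112.94 mm. So its perimeter = 112.94 mm. Layer 47 is larger (112.94 vs 92.00 mm).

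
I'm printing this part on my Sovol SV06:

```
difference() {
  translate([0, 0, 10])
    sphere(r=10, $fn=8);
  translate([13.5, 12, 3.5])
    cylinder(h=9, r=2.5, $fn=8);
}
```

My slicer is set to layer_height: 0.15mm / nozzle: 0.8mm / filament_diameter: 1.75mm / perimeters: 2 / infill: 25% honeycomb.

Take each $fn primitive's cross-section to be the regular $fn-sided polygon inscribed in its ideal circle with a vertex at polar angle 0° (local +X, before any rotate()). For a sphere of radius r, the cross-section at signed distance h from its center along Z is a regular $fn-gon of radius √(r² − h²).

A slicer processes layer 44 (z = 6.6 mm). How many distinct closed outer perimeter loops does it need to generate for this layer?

1

At z = 6.6 mm: the sphere: section is a regular 8-gon, circumradius = √(r²−h²) = √(10²−3.4²) = 9.404; the r=2.5 cylinder at (13.5, 12) contributes a regular 8-gon of circumradius 2.5; Subtracting the remaining from the first: starting from the r=10 sphere, the r=2.5 cylinder at (13.5, 12) misses the remaining region (no effect) — 1 connected region. The result has 1 disconnected region.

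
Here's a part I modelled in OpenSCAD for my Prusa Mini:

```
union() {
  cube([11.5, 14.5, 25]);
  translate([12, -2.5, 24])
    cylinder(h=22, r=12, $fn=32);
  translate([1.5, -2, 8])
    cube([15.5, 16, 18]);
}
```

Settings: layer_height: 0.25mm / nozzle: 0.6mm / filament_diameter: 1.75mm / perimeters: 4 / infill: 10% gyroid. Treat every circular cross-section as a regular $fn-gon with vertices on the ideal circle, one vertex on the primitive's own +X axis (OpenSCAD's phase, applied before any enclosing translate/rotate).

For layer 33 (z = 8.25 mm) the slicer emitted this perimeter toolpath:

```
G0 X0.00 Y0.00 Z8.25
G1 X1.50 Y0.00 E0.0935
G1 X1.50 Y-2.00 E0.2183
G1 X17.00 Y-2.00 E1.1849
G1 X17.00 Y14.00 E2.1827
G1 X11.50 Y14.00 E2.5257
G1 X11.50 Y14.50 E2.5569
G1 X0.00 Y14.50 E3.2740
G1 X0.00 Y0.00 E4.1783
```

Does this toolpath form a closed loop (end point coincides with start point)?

Start point (G0): (0.00, 0.00). End point (last G1): the path returns to the start — closed.

yes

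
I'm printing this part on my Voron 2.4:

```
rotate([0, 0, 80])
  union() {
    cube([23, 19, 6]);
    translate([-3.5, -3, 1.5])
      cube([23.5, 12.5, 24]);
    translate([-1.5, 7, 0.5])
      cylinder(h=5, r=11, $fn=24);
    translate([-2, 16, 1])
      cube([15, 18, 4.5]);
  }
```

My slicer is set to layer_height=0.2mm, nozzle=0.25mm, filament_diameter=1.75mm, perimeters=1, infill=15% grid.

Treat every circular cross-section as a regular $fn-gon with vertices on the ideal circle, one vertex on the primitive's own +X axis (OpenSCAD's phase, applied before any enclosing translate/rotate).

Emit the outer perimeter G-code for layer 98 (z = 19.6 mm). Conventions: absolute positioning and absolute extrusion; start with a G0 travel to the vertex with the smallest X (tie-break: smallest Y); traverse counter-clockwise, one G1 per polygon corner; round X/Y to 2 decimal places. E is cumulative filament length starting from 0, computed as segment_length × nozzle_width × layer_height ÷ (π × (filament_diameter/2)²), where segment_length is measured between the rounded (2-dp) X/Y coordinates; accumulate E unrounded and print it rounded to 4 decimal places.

At z = 19.6 mm: the cube does not reach this height (z outside [0, 6]); the 23.5×12.5 cube at (-3.5, -3) contributes its full rectangle; the cylinder at (-1.5, 7) does not reach this height (z outside [0.5, 5.5]); the cube at (-2, 16) is not intersected at this z (z outside [1, 5.5]); Taking the union: only the 23.5×12.5 cube at (-3.5, -3) is present, so the union is just that shape — 1 connected region; (rotated 80° about Z; rotation is an isometry so areas/perimeters/island counts are preserved). The outline is a single polygon with 4 vertices. Extrusion per mm of travel: 0.25 × 0.2 / (π × 0.875²) = 0.020788. Accumulating E over each segment gives final E = 1.4970.

G0 X-9.96 Y-1.80 Z19.60
G1 X2.35 Y-3.97 E0.2598
G1 X6.43 Y19.18 E0.7485
G1 X-5.88 Y21.35 E1.0083
G1 X-9.96 Y-1.80 E1.4970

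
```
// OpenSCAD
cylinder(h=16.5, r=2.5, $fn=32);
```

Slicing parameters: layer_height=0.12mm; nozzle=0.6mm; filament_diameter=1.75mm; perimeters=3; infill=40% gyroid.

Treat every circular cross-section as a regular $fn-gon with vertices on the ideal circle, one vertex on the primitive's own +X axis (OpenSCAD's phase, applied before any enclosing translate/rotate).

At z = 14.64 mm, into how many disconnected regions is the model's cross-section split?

At z = 14.64 mm: the r=2.5 cylinder gives a regular 32-gon of circumradius 2.5 (constant along its height). The result has 1 disconnected region.

1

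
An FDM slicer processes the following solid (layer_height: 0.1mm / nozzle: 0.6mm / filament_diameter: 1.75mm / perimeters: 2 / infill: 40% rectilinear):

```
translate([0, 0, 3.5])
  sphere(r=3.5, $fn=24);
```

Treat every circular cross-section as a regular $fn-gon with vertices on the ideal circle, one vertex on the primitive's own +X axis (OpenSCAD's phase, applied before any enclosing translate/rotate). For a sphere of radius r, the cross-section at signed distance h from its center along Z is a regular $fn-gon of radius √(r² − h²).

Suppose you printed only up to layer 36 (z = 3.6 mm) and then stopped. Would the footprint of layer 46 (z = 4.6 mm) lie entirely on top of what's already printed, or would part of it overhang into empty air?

Compare the two slices. At z = 3.6: the sphere: section is a regular 24-gon, circumradius = √(r²−h²) = √(3.5²−0.1²) = 3.499 (area = (24/2)·3.499²·sin(360°/24) = 38.02 mm²). At z = 4.6: the r=3.5 sphere contributes a regular 24-gon of circumradius √(3.5²−1.1²) = 3.323 (area = (24/2)·3.323²·sin(360°/24) = 34.29 mm²). Checking containment: the cross-section at z = 4.6 is a subset of the cross-section at z = 3.6.

entirely on top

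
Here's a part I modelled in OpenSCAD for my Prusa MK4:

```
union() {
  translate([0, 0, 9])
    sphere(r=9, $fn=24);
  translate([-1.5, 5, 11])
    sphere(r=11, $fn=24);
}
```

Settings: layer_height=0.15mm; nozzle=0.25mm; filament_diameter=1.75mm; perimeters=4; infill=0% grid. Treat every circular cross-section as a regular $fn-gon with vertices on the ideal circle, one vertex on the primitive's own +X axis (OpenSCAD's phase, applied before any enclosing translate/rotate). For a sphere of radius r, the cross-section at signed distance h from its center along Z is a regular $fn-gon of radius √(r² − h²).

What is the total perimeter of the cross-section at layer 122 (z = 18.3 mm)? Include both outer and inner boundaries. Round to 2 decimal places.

At z = 18.3 mm: the sphere is not intersected at this z (|z−center|=9.300 > r=9); the r=11 sphere at (-1.5, 5) contributes a regular 24-gon of circumradius √(11²−7.3²) = 8.229 (perimeter = 2·24·8.229·sin(180°/24) = 51.55 mm); Combining (union): only the r=11 sphere at (-1.5, 5) is present, so the union is just that shape — boundary = 51.55 mm. Overall, the cross-section is a single solid region. Total boundary length (outer) = 51.55 mm.

51.55 mm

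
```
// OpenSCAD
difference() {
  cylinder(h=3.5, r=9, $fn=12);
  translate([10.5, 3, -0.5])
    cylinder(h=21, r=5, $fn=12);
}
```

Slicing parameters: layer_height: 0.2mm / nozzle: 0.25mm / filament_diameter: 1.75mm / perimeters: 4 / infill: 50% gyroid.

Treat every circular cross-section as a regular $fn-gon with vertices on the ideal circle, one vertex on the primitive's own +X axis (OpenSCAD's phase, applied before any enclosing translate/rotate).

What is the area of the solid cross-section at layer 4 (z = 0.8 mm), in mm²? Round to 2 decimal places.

228.18 mm²

At z = 0.8 mm: the r=9 cylinder gives a regular 12-gon of circumradius 9 (constant along its height) (area = (12/2)·9.000²·sin(360°/12) = 243.00 mm²); the r=5 cylinder at (10.5, 3) contributes a regular 12-gon of circumradius 5 (area = (12/2)·5.000²·sin(360°/12) = 75.00 mm²); Subtracting the remaining from the first: starting from the r=9 cylinder (243.00 mm²), the r=5 cylinder at (10.5, 3) partially overlaps it — only the 14.82 mm² overlap (of its 75.00 mm²) is removed, clipping the outline — area = 228.18 mm². Overall, the cross-section is a single solid region. Net area = 228.18 mm².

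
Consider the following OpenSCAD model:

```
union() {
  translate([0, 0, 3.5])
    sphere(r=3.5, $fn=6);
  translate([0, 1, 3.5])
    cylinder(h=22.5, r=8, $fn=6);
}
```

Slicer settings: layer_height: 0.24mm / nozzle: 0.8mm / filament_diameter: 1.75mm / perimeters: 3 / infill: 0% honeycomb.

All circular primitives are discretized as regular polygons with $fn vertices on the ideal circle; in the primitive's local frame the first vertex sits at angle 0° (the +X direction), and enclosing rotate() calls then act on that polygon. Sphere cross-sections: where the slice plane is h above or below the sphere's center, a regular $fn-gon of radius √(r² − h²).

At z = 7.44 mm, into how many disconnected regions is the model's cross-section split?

1

At z = 7.44 mm: the sphere is absent (|z−center|=3.940 > r=3.5); the r=8 cylinder at (0, 1) contributes a regular 6-gon of circumradius 8; Combining (union): only the r=8 cylinder at (0, 1) is present, so the union is just that shape — 1 connected region. The result has 1 disconnected region.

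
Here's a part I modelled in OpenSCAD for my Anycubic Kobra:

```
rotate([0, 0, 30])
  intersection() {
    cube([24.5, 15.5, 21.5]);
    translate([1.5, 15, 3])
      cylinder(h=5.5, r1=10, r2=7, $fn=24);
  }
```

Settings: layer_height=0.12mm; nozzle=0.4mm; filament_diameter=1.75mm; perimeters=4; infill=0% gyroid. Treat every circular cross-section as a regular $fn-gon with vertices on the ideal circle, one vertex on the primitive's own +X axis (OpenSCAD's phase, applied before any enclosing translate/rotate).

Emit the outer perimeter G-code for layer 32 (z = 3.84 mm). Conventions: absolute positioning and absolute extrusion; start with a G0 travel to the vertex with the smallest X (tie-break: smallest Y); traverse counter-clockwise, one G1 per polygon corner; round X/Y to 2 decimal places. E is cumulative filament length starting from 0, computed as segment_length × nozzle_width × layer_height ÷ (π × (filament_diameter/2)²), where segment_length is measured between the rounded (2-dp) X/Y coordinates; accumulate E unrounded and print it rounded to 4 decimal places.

At z = 3.84 mm: the 24.5×15.5 cube contributes its full rectangle; the cone at (1.5, 15) (r1=10→r2=7) has section circumradius 9.542 here — a regular 24-gon; After intersecting: the cone at (1.5, 15) partially overlaps the 24.5×15.5 cube; clipping to the common part keeps 90.36 mm² — 1 connected region; (rotated 30° about Z; rotation is an isometry so areas/perimeters/island counts are preserved). The outline is a single polygon with 10 vertices. Extrusion per mm of travel: 0.4 × 0.12 / (π × 0.875²) = 0.019956. Accumulating E over each segment gives final E = 0.7540.

G0 X-7.75 Y13.42 Z3.84
G1 X-2.83 Y4.90 E0.1963
G1 X-1.43 Y5.48 E0.2266
G1 X0.55 Y6.99 E0.2763
G1 X2.06 Y8.97 E0.3260
G1 X3.02 Y11.27 E0.3757
G1 X3.34 Y13.74 E0.4254
G1 X3.02 Y16.21 E0.4751
G1 X2.06 Y18.51 E0.5248
G1 X1.76 Y18.91 E0.5348
G1 X-7.75 Y13.42 E0.7540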